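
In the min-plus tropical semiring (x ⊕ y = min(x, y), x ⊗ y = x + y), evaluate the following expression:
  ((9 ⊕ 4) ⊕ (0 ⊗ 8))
((9 ⊕ 4) ⊕ (0 ⊗ 8)) = 4

Expand innermost to outermost. Recall ⊕ takes the minimum of its arguments and ⊗ takes their sum. Working out the expression ((9 ⊕ 4) ⊕ (0 ⊗ 8)) gives 4.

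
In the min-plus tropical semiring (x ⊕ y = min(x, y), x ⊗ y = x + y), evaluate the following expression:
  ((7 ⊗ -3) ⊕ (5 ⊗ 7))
((7 ⊗ -3) ⊕ (5 ⊗ 7)) = 4

Expand innermost to outermost. Recall ⊕ takes the minimum of its arguments and ⊗ takes their sum. Working out the expression ((7 ⊗ -3) ⊕ (5 ⊗ 7)) gives 4.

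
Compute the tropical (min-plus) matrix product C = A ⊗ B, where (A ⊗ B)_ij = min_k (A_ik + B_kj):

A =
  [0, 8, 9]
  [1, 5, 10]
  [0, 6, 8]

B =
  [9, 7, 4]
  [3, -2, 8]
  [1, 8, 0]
A ⊗ B =
  [9, 6, 4]
  [8, 3, 5]
  [9, 4, 4]

Apply the min-plus product entry-by-entry:
  C[0][0] = min over k of (A[0][0] + B[0][0] = 0 + 9 = 9, A[0][1] + B[1][0] = 8 + 3 = 11, A[0][2] + B[2][0] = 9 + 1 = 10) = 9 (attained at k = 0)
  C[0][1] = min over k of (A[0][0] + B[0][1] = 0 + 7 = 7, A[0][1] + B[1][1] = 8 + -2 = 6, A[0][2] + B[2][1] = 9 + 8 = 17) = 6 (attained at k = 1)
  C[0][2] = min over k of (A[0][0] + B[0][2] = 0 + 4 = 4, A[0][1] + B[1][2] = 8 + 8 = 16, A[0][2] + B[2][2] = 9 + 0 = 9) = 4 (attained at k = 0)
  C[1][0] = min over k of (A[1][0] + B[0][0] = 1 + 9 = 10, A[1][1] + B[1][0] = 5 + 3 = 8, A[1][2] + B[2][0] = 10 + 1 = 11) = 8 (attained at k = 1)
  C[1][1] = min over k of (A[1][0] + B[0][1] = 1 + 7 = 8, A[1][1] + B[1][1] = 5 + -2 = 3, A[1][2] + B[2][1] = 10 + 8 = 18) = 3 (attained at k = 1)
  C[1][2] = min over k of (A[1][0] + B[0][2] = 1 + 4 = 5, A[1][1] + B[1][2] = 5 + 8 = 13, A[1][2] + B[2][2] = 10 + 0 = 10) = 5 (attained at k = 0)
  C[2][0] = min over k of (A[2][0] + B[0][0] = 0 + 9 = 9, A[2][1] + B[1][0] = 6 + 3 = 9, A[2][2] + B[2][0] = 8 + 1 = 9) = 9 (attained at k = 0)
  C[2][1] = min over k of (A[2][0] + B[0][1] = 0 + 7 = 7, A[2][1] + B[1][1] = 6 + -2 = 4, A[2][2] + B[2][1] = 8 + 8 = 16) = 4 (attained at k = 1)
  C[2][2] = min over k of (A[2][0] + B[0][2] = 0 + 4 = 4, A[2][1] + B[1][2] = 6 + 8 = 14, A[2][2] + B[2][2] = 8 + 0 = 8) = 4 (attained at k = 0)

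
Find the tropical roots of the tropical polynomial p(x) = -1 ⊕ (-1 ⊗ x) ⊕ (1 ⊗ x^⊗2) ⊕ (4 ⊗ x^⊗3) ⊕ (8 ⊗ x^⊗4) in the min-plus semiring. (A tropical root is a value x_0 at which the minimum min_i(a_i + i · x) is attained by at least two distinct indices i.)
Roots: {-4, -3, -2, 0}

Each tropical root is a break point of the lower envelope of the lines y = a_i + i · x (there are 5 lines, with slopes 0, 1, ..., 4). Only the lines that attain the minimum somewhere contribute to roots; other lines are dominated. Here the surviving (envelope) indices are i = 4, i = 3, i = 2, i = 1, i = 0.
Intersections between consecutive envelope lines give the roots: for adjacent envelope indices i < j the intersection is x = (a_i − a_j) / (j − i). Reading off the sorted break points: {-4, -3, -2, 0}.
Verification: at each break x_0, at least two indices attain the minimum of min_i(a_i + i · x_0).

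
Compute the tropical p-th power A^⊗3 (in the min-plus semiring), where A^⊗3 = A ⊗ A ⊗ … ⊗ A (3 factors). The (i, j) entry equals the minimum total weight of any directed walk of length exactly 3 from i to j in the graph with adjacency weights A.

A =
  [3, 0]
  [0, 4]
A^⊗3 =
  [3, 0]
  [0, 3]

Each entry (A^⊗3)_ij equals the minimum over all length-3 walks i = v_0 → v_1 → … → v_3 = j of Σ_t A[v_t][v_{t+1}]. For example, for (i, j) = (0, 1) we minimise over 4 possible intermediate vertex sequences; the minimum is 0, attained along the walk 0 → 1 → 0 → 1.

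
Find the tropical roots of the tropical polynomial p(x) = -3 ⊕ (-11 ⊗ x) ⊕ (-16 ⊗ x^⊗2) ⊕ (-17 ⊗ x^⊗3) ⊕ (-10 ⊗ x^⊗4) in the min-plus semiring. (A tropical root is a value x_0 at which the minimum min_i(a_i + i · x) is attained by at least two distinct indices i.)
Roots: {-7, 1, 5, 8}

Each tropical root is a break point of the lower envelope of the lines y = a_i + i · x (there are 5 lines, with slopes 0, 1, ..., 4). Only the lines that attain the minimum somewhere contribute to roots; other lines are dominated. Here the surviving (envelope) indices are i = 4, i = 3, i = 2, i = 1, i = 0.
Intersections between consecutive envelope lines give the roots: for adjacent envelope indices i < j the intersection is x = (a_i − a_j) / (j − i). Reading off the sorted break points: {-7, 1, 5, 8}.
Verification: at each break x_0, at least two indices attain the minimum of min_i(a_i + i · x_0).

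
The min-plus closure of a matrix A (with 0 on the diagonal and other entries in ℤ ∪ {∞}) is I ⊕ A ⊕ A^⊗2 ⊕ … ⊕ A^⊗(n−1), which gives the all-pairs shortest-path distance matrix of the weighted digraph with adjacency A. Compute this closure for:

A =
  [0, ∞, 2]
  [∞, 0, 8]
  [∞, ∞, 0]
Closure =
  [0, ∞, 2]
  [∞, 0, 8]
  [∞, ∞, 0]

This is the Floyd-Warshall all-pairs shortest-path computation. For each intermediate vertex k = 0, 1, …, 2, update dist[i][j] ← min(dist[i][j], dist[i][k] + dist[k][j]). The final matrix gives, for each (i, j), the minimum total weight of any directed path from i to j (possibly empty when i = j).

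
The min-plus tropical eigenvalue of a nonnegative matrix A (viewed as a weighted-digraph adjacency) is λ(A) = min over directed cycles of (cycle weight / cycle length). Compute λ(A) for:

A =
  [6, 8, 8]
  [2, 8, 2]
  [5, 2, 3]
λ(A) = 2

Enumerate directed cycles and compute their means (weight / length). Sample:
  cycle 0 → 0: weight = 6, length = 1, mean = 6/1 ≈ 6.000
  cycle 1 → 1: weight = 8, length = 1, mean = 8/1 ≈ 8.000
  cycle 2 → 2: weight = 3, length = 1, mean = 3/1 ≈ 3.000
  cycle 0 → 1 → 0: weight = 10, length = 2, mean = 10/2 ≈ 5.000
  cycle 0 → 2 → 0: weight = 13, length = 2, mean = 13/2 ≈ 6.500
  cycle 1 → 0 → 1: weight = 10, length = 2, mean = 10/2 ≈ 5.000
Minimum mean = 2.000, attained e.g. along the cycle 1 → 2 → 1 with weight 4 and length 2. So λ(A) = 4/2 = 2.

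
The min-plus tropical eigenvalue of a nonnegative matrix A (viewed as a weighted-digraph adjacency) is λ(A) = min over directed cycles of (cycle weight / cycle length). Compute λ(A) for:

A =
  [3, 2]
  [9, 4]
λ(A) = 3

Enumerate directed cycles and compute their means (weight / length). Sample:
  cycle 0 → 0: weight = 3, length = 1, mean = 3/1 ≈ 3.000
  cycle 1 → 1: weight = 4, length = 1, mean = 4/1 ≈ 4.000
  cycle 0 → 1 → 0: weight = 11, length = 2, mean = 11/2 ≈ 5.500
  cycle 1 → 0 → 1: weight = 11, length = 2, mean = 11/2 ≈ 5.500
Minimum mean = 3.000, attained e.g. along the cycle 0 → 0 with weight 3 and length 1. So λ(A) = 3/1 = 3.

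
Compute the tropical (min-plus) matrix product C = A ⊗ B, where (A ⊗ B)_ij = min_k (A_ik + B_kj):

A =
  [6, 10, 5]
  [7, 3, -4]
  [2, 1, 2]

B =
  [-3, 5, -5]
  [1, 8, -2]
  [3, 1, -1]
A ⊗ B =
  [3, 6, 1]
  [-1, -3, -5]
  [-1, 3, -3]

Apply the min-plus product entry-by-entry:
  C[0][0] = min over k of (A[0][0] + B[0][0] = 6 + -3 = 3, A[0][1] + B[1][0] = 10 + 1 = 11, A[0][2] + B[2][0] = 5 + 3 = 8) = 3 (attained at k = 0)
  C[0][1] = min over k of (A[0][0] + B[0][1] = 6 + 5 = 11, A[0][1] + B[1][1] = 10 + 8 = 18, A[0][2] + B[2][1] = 5 + 1 = 6) = 6 (attained at k = 2)
  C[0][2] = min over k of (A[0][0] + B[0][2] = 6 + -5 = 1, A[0][1] + B[1][2] = 10 + -2 = 8, A[0][2] + B[2][2] = 5 + -1 = 4) = 1 (attained at k = 0)
  C[1][0] = min over k of (A[1][0] + B[0][0] = 7 + -3 = 4, A[1][1] + B[1][0] = 3 + 1 = 4, A[1][2] + B[2][0] = -4 + 3 = -1) = -1 (attained at k = 2)
  C[1][1] = min over k of (A[1][0] + B[0][1] = 7 + 5 = 12, A[1][1] + B[1][1] = 3 + 8 = 11, A[1][2] + B[2][1] = -4 + 1 = -3) = -3 (attained at k = 2)
  C[1][2] = min over k of (A[1][0] + B[0][2] = 7 + -5 = 2, A[1][1] + B[1][2] = 3 + -2 = 1, A[1][2] + B[2][2] = -4 + -1 = -5) = -5 (attained at k = 2)
  C[2][0] = min over k of (A[2][0] + B[0][0] = 2 + -3 = -1, A[2][1] + B[1][0] = 1 + 1 = 2, A[2][2] + B[2][0] = 2 + 3 = 5) = -1 (attained at k = 0)
  C[2][1] = min over k of (A[2][0] + B[0][1] = 2 + 5 = 7, A[2][1] + B[1][1] = 1 + 8 = 9, A[2][2] + B[2][1] = 2 + 1 = 3) = 3 (attained at k = 2)
  C[2][2] = min over k of (A[2][0] + B[0][2] = 2 + -5 = -3, A[2][1] + B[1][2] = 1 + -2 = -1, A[2][2] + B[2][2] = 2 + -1 = 1) = -3 (attained at k = 0)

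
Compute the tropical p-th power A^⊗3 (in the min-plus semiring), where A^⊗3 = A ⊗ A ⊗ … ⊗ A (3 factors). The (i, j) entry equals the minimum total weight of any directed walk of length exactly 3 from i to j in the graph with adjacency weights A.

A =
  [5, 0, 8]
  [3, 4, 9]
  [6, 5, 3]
A^⊗3 =
  [7, 3, 11]
  [6, 7, 12]
  [9, 8, 9]

Each entry (A^⊗3)_ij equals the minimum over all length-3 walks i = v_0 → v_1 → … → v_3 = j of Σ_t A[v_t][v_{t+1}]. For example, for (i, j) = (0, 2) we minimise over 9 possible intermediate vertex sequences; the minimum is 11, attained along the walk 0 → 1 → 0 → 2.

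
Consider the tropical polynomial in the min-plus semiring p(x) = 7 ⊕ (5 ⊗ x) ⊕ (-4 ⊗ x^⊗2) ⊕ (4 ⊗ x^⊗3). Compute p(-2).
p(-2) = -8

A tropical monomial a ⊗ x^⊗i evaluates to a + i · x. Evaluating each term at x = -2:
  Term 0 contributes 7 + 0 · -2 = 7
  Term 1 contributes 5 + 1 · -2 = 3
  Term 2 contributes -4 + 2 · -2 = -8
  Term 3 contributes 4 + 3 · -2 = -2
p(-2) = ⊕ of these = min[7, 3, -8, -2] = -8.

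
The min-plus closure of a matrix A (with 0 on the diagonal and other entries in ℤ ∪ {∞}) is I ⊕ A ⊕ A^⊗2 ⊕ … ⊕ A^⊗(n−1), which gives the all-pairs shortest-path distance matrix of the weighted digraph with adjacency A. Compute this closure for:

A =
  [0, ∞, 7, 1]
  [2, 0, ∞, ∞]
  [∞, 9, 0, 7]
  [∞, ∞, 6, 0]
Closure =
  [0, 16, 7, 1]
  [2, 0, 9, 3]
  [11, 9, 0, 7]
  [17, 15, 6, 0]

This is the Floyd-Warshall all-pairs shortest-path computation. For each intermediate vertex k = 0, 1, …, 3, update dist[i][j] ← min(dist[i][j], dist[i][k] + dist[k][j]). The final matrix gives, for each (i, j), the minimum total weight of any directed path from i to j (possibly empty when i = j).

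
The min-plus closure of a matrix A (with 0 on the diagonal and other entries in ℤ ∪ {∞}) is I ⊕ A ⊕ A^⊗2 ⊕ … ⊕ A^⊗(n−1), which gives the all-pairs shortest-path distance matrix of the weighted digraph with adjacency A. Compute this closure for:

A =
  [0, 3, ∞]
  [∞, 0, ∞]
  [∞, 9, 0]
Closure =
  [0, 3, ∞]
  [∞, 0, ∞]
  [∞, 9, 0]

This is the Floyd-Warshall all-pairs shortest-path computation. For each intermediate vertex k = 0, 1, …, 2, update dist[i][j] ← min(dist[i][j], dist[i][k] + dist[k][j]). The final matrix gives, for each (i, j), the minimum total weight of any directed path from i to j (possibly empty when i = j).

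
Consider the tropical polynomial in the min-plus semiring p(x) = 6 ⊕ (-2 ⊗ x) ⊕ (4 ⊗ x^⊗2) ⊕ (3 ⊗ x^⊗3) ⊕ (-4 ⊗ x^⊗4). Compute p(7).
p(7) = 5

A tropical monomial a ⊗ x^⊗i evaluates to a + i · x. Evaluating each term at x = 7:
  Term 0 contributes 6 + 0 · 7 = 6
  Term 1 contributes -2 + 1 · 7 = 5
  Term 2 contributes 4 + 2 · 7 = 18
  Term 3 contributes 3 + 3 · 7 = 24
  Term 4 contributes -4 + 4 · 7 = 24
p(7) = ⊕ of these = min[6, 5, 18, 24, 24] = 5.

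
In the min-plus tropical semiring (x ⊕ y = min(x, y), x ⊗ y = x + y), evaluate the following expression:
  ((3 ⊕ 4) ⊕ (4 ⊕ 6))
((3 ⊕ 4) ⊕ (4 ⊕ 6)) = 3

Expand innermost to outermost. Recall ⊕ takes the minimum of its arguments and ⊗ takes their sum. Working out the expression ((3 ⊕ 4) ⊕ (4 ⊕ 6)) gives 3.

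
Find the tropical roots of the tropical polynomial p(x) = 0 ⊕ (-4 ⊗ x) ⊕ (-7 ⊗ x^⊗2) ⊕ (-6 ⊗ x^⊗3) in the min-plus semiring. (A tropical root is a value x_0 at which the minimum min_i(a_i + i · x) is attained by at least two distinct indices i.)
Roots: {-1, 3, 4}

Each tropical root is a break point of the lower envelope of the lines y = a_i + i · x (there are 4 lines, with slopes 0, 1, ..., 3). Only the lines that attain the minimum somewhere contribute to roots; other lines are dominated. Here the surviving (envelope) indices are i = 3, i = 2, i = 1, i = 0.
Intersections between consecutive envelope lines give the roots: for adjacent envelope indices i < j the intersection is x = (a_i − a_j) / (j − i). Reading off the sorted break points: {-1, 3, 4}.
Verification: at each break x_0, at least two indices attain the minimum of min_i(a_i + i · x_0).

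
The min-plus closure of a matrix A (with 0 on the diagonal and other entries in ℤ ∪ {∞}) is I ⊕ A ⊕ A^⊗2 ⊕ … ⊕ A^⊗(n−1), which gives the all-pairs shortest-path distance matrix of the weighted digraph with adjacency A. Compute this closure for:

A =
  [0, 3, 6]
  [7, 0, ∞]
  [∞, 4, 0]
Closure =
  [0, 3, 6]
  [7, 0, 13]
  [11, 4, 0]

This is the Floyd-Warshall all-pairs shortest-path computation. For each intermediate vertex k = 0, 1, …, 2, update dist[i][j] ← min(dist[i][j], dist[i][k] + dist[k][j]). The final matrix gives, for each (i, j), the minimum total weight of any directed path from i to j (possibly empty when i = j).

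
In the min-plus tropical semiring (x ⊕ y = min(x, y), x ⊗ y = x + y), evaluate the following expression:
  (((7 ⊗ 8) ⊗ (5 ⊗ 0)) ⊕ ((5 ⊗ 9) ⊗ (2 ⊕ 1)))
(((7 ⊗ 8) ⊗ (5 ⊗ 0)) ⊕ ((5 ⊗ 9) ⊗ (2 ⊕ 1))) = 15

Expand innermost to outermost. Recall ⊕ takes the minimum of its arguments and ⊗ takes their sum. Working out the expression (((7 ⊗ 8) ⊗ (5 ⊗ 0)) ⊕ ((5 ⊗ 9) ⊗ (2 ⊕ 1))) gives 15.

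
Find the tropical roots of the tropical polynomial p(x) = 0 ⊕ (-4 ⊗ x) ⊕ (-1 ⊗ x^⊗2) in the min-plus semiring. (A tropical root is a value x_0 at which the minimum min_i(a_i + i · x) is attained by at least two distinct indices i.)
Roots: {-3, 4}

Each tropical root is a break point of the lower envelope of the lines y = a_i + i · x (there are 3 lines, with slopes 0, 1, ..., 2). Only the lines that attain the minimum somewhere contribute to roots; other lines are dominated. Here the surviving (envelope) indices are i = 2, i = 1, i = 0.
Intersections between consecutive envelope lines give the roots: for adjacent envelope indices i < j the intersection is x = (a_i − a_j) / (j − i). Reading off the sorted break points: {-3, 4}.
Verification: at each break x_0, at least two indices attain the minimum of min_i(a_i + i · x_0).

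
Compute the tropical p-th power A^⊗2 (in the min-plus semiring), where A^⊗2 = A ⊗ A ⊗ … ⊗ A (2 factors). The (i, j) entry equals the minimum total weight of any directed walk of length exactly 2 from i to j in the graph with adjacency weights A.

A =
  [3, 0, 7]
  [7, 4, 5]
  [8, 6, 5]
A^⊗2 =
  [6, 3, 5]
  [10, 7, 9]
  [11, 8, 10]

Each entry (A^⊗2)_ij equals the minimum over all length-2 walks i = v_0 → v_1 → … → v_2 = j of Σ_t A[v_t][v_{t+1}]. For example, for (i, j) = (0, 2) we minimise over 3 possible intermediate vertex sequences; the minimum is 5, attained along the walk 0 → 1 → 2.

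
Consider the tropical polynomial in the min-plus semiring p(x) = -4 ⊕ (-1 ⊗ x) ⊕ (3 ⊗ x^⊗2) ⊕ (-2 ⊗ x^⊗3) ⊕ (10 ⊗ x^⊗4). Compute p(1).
p(1) = -4

A tropical monomial a ⊗ x^⊗i evaluates to a + i · x. Evaluating each term at x = 1:
  Term 0 contributes -4 + 0 · 1 = -4
  Term 1 contributes -1 + 1 · 1 = 0
  Term 2 contributes 3 + 2 · 1 = 5
  Term 3 contributes -2 + 3 · 1 = 1
  Term 4 contributes 10 + 4 · 1 = 14
p(1) = ⊕ of these = min[-4, 0, 5, 1, 14] = -4.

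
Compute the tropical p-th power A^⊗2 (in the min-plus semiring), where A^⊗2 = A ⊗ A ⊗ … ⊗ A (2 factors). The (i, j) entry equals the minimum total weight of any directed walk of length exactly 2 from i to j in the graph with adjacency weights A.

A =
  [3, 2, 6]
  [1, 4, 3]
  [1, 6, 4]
A^⊗2 =
  [3, 5, 5]
  [4, 3, 7]
  [4, 3, 7]

Each entry (A^⊗2)_ij equals the minimum over all length-2 walks i = v_0 → v_1 → … → v_2 = j of Σ_t A[v_t][v_{t+1}]. For example, for (i, j) = (0, 2) we minimise over 3 possible intermediate vertex sequences; the minimum is 5, attained along the walk 0 → 1 → 2.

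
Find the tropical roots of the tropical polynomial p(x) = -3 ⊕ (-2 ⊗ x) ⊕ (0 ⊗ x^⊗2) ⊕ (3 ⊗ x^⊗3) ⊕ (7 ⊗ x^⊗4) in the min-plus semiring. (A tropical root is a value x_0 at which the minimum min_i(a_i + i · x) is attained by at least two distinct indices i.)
Roots: {-4, -3, -2, -1}

Each tropical root is a break point of the lower envelope of the lines y = a_i + i · x (there are 5 lines, with slopes 0, 1, ..., 4). Only the lines that attain the minimum somewhere contribute to roots; other lines are dominated. Here the surviving (envelope) indices are i = 4, i = 3, i = 2, i = 1, i = 0.
Intersections between consecutive envelope lines give the roots: for adjacent envelope indices i < j the intersection is x = (a_i − a_j) / (j − i). Reading off the sorted break points: {-4, -3, -2, -1}.
Verification: at each break x_0, at least two indices attain the minimum of min_i(a_i + i · x_0).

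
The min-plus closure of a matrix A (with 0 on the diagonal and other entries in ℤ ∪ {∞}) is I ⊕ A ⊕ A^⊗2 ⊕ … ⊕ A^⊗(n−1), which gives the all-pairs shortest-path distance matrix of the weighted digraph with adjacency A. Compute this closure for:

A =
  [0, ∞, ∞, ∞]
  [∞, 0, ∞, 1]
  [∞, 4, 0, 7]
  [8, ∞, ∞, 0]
Closure =
  [0, ∞, ∞, ∞]
  [9, 0, ∞, 1]
  [13, 4, 0, 5]
  [8, ∞, ∞, 0]

This is the Floyd-Warshall all-pairs shortest-path computation. For each intermediate vertex k = 0, 1, …, 3, update dist[i][j] ← min(dist[i][j], dist[i][k] + dist[k][j]). The final matrix gives, for each (i, j), the minimum total weight of any directed path from i to j (possibly empty when i = j).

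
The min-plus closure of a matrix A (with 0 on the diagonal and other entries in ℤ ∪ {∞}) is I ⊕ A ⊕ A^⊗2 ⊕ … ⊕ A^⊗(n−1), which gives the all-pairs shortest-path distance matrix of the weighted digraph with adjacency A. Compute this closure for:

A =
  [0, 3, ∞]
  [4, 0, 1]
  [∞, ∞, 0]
Closure =
  [0, 3, 4]
  [4, 0, 1]
  [∞, ∞, 0]

This is the Floyd-Warshall all-pairs shortest-path computation. For each intermediate vertex k = 0, 1, …, 2, update dist[i][j] ← min(dist[i][j], dist[i][k] + dist[k][j]). The final matrix gives, for each (i, j), the minimum total weight of any directed path from i to j (possibly empty when i = j).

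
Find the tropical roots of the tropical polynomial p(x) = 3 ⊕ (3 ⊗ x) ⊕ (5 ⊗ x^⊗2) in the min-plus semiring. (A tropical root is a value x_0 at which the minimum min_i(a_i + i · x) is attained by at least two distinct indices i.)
Roots: {-2, 0}

Each tropical root is a break point of the lower envelope of the lines y = a_i + i · x (there are 3 lines, with slopes 0, 1, ..., 2). Only the lines that attain the minimum somewhere contribute to roots; other lines are dominated. Here the surviving (envelope) indices are i = 2, i = 1, i = 0.
Intersections between consecutive envelope lines give the roots: for adjacent envelope indices i < j the intersection is x = (a_i − a_j) / (j − i). Reading off the sorted break points: {-2, 0}.
Verification: at each break x_0, at least two indices attain the minimum of min_i(a_i + i · x_0).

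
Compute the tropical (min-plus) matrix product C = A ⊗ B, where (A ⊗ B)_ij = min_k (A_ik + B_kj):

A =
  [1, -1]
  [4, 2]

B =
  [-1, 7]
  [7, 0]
A ⊗ B =
  [0, -1]
  [3, 2]

Apply the min-plus product entry-by-entry:
  C[0][0] = min over k of (A[0][0] + B[0][0] = 1 + -1 = 0, A[0][1] + B[1][0] = -1 + 7 = 6) = 0 (attained at k = 0)
  C[0][1] = min over k of (A[0][0] + B[0][1] = 1 + 7 = 8, A[0][1] + B[1][1] = -1 + 0 = -1) = -1 (attained at k = 1)
  C[1][0] = min over k of (A[1][0] + B[0][0] = 4 + -1 = 3, A[1][1] + B[1][0] = 2 + 7 = 9) = 3 (attained at k = 0)
  C[1][1] = min over k of (A[1][0] + B[0][1] = 4 + 7 = 11, A[1][1] + B[1][1] = 2 + 0 = 2) = 2 (attained at k = 1)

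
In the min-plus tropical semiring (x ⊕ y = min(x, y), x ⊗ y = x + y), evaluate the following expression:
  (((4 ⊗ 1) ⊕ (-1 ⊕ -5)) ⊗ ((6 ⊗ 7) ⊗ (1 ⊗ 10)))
(((4 ⊗ 1) ⊕ (-1 ⊕ -5)) ⊗ ((6 ⊗ 7) ⊗ (1 ⊗ 10))) = 19

Expand innermost to outermost. Recall ⊕ takes the minimum of its arguments and ⊗ takes their sum. Working out the expression (((4 ⊗ 1) ⊕ (-1 ⊕ -5)) ⊗ ((6 ⊗ 7) ⊗ (1 ⊗ 10))) gives 19.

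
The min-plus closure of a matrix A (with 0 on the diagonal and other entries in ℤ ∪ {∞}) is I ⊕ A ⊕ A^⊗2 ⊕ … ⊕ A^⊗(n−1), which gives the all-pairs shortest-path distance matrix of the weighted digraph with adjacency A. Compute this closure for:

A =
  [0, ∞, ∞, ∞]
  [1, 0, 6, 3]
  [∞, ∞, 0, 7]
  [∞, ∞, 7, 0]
Closure =
  [0, ∞, ∞, ∞]
  [1, 0, 6, 3]
  [∞, ∞, 0, 7]
  [∞, ∞, 7, 0]

This is the Floyd-Warshall all-pairs shortest-path computation. For each intermediate vertex k = 0, 1, …, 3, update dist[i][j] ← min(dist[i][j], dist[i][k] + dist[k][j]). The final matrix gives, for each (i, j), the minimum total weight of any directed path from i to j (possibly empty when i = j).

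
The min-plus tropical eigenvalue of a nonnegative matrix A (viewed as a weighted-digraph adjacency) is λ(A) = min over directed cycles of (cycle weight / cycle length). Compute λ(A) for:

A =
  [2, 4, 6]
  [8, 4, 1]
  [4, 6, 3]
λ(A) = 2

Enumerate directed cycles and compute their means (weight / length). Sample:
  cycle 0 → 0: weight = 2, length = 1, mean = 2/1 ≈ 2.000
  cycle 1 → 1: weight = 4, length = 1, mean = 4/1 ≈ 4.000
  cycle 2 → 2: weight = 3, length = 1, mean = 3/1 ≈ 3.000
  cycle 0 → 1 → 0: weight = 12, length = 2, mean = 12/2 ≈ 6.000
  cycle 0 → 2 → 0: weight = 10, length = 2, mean = 10/2 ≈ 5.000
  cycle 1 → 0 → 1: weight = 12, length = 2, mean = 12/2 ≈ 6.000
Minimum mean = 2.000, attained e.g. along the cycle 0 → 0 with weight 2 and length 1. So λ(A) = 2/1 = 2.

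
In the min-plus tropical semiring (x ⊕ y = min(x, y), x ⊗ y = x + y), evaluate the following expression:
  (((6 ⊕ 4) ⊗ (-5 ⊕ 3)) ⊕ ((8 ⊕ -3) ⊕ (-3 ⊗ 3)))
(((6 ⊕ 4) ⊗ (-5 ⊕ 3)) ⊕ ((8 ⊕ -3) ⊕ (-3 ⊗ 3))) = -3

Expand innermost to outermost. Recall ⊕ takes the minimum of its arguments and ⊗ takes their sum. Working out the expression (((6 ⊕ 4) ⊗ (-5 ⊕ 3)) ⊕ ((8 ⊕ -3) ⊕ (-3 ⊗ 3))) gives -3.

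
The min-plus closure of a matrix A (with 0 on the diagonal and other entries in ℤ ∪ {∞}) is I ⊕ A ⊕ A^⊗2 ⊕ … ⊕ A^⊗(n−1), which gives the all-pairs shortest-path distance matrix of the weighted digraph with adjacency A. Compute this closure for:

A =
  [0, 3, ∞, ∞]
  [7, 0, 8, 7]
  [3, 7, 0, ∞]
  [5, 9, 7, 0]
Closure =
  [0, 3, 11, 10]
  [7, 0, 8, 7]
  [3, 6, 0, 13]
  [5, 8, 7, 0]

This is the Floyd-Warshall all-pairs shortest-path computation. For each intermediate vertex k = 0, 1, …, 3, update dist[i][j] ← min(dist[i][j], dist[i][k] + dist[k][j]). The final matrix gives, for each (i, j), the minimum total weight of any directed path from i to j (possibly empty when i = j).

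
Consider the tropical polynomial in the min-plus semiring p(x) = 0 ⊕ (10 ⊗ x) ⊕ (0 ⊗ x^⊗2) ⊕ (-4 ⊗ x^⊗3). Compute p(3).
p(3) = 0

A tropical monomial a ⊗ x^⊗i evaluates to a + i · x. Evaluating each term at x = 3:
  Term 0 contributes 0 + 0 · 3 = 0
  Term 1 contributes 10 + 1 · 3 = 13
  Term 2 contributes 0 + 2 · 3 = 6
  Term 3 contributes -4 + 3 · 3 = 5
p(3) = ⊕ of these = min[0, 13, 6, 5] = 0.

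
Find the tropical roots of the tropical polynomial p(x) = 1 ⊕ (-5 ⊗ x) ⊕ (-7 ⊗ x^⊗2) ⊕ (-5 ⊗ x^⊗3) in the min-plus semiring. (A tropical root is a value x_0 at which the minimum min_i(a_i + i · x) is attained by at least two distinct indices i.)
Roots: {-2, 2, 6}

Each tropical root is a break point of the lower envelope of the lines y = a_i + i · x (there are 4 lines, with slopes 0, 1, ..., 3). Only the lines that attain the minimum somewhere contribute to roots; other lines are dominated. Here the surviving (envelope) indices are i = 3, i = 2, i = 1, i = 0.
Intersections between consecutive envelope lines give the roots: for adjacent envelope indices i < j the intersection is x = (a_i − a_j) / (j − i). Reading off the sorted break points: {-2, 2, 6}.
Verification: at each break x_0, at least two indices attain the minimum of min_i(a_i + i · x_0).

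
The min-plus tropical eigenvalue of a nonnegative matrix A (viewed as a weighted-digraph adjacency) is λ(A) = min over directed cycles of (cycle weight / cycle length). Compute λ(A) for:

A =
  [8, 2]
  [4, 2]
λ(A) = 2

Enumerate directed cycles and compute their means (weight / length). Sample:
  cycle 0 → 0: weight = 8, length = 1, mean = 8/1 ≈ 8.000
  cycle 1 → 1: weight = 2, length = 1, mean = 2/1 ≈ 2.000
  cycle 0 → 1 → 0: weight = 6, length = 2, mean = 6/2 ≈ 3.000
  cycle 1 → 0 → 1: weight = 6, length = 2, mean = 6/2 ≈ 3.000
Minimum mean = 2.000, attained e.g. along the cycle 1 → 1 with weight 2 and length 1. So λ(A) = 2/1 = 2.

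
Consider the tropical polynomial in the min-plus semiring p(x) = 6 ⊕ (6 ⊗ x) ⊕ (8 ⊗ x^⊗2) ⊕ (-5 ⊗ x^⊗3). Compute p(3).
p(3) = 4

A tropical monomial a ⊗ x^⊗i evaluates to a + i · x. Evaluating each term at x = 3:
  Term 0 contributes 6 + 0 · 3 = 6
  Term 1 contributes 6 + 1 · 3 = 9
  Term 2 contributes 8 + 2 · 3 = 14
  Term 3 contributes -5 + 3 · 3 = 4
p(3) = ⊕ of these = min[6, 9, 14, 4] = 4.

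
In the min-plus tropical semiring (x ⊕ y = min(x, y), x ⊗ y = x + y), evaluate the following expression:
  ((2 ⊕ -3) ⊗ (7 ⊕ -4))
((2 ⊕ -3) ⊗ (7 ⊕ -4)) = -7

Expand innermost to outermost. Recall ⊕ takes the minimum of its arguments and ⊗ takes their sum. Working out the expression ((2 ⊕ -3) ⊗ (7 ⊕ -4)) gives -7.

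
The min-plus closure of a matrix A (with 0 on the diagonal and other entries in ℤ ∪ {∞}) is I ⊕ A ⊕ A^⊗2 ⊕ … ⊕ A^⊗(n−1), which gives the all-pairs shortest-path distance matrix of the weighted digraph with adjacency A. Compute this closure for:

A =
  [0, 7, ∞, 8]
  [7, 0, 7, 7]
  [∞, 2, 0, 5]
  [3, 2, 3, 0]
Closure =
  [0, 7, 11, 8]
  [7, 0, 7, 7]
  [8, 2, 0, 5]
  [3, 2, 3, 0]

This is the Floyd-Warshall all-pairs shortest-path computation. For each intermediate vertex k = 0, 1, …, 3, update dist[i][j] ← min(dist[i][j], dist[i][k] + dist[k][j]). The final matrix gives, for each (i, j), the minimum total weight of any directed path from i to j (possibly empty when i = j).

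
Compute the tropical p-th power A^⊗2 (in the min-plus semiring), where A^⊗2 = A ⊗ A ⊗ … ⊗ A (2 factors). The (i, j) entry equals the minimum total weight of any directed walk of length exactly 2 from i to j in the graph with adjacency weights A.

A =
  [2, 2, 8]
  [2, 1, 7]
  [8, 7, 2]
A^⊗2 =
  [4, 3, 9]
  [3, 2, 8]
  [9, 8, 4]

Each entry (A^⊗2)_ij equals the minimum over all length-2 walks i = v_0 → v_1 → … → v_2 = j of Σ_t A[v_t][v_{t+1}]. For example, for (i, j) = (0, 2) we minimise over 3 possible intermediate vertex sequences; the minimum is 9, attained along the walk 0 → 1 → 2.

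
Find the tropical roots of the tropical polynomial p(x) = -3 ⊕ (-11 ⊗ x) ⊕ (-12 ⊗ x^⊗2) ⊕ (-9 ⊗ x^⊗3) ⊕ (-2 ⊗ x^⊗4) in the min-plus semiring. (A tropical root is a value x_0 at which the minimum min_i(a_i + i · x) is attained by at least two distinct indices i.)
Roots: {-7, -3, 1, 8}

Each tropical root is a break point of the lower envelope of the lines y = a_i + i · x (there are 5 lines, with slopes 0, 1, ..., 4). Only the lines that attain the minimum somewhere contribute to roots; other lines are dominated. Here the surviving (envelope) indices are i = 4, i = 3, i = 2, i = 1, i = 0.
Intersections between consecutive envelope lines give the roots: for adjacent envelope indices i < j the intersection is x = (a_i − a_j) / (j − i). Reading off the sorted break points: {-7, -3, 1, 8}.
Verification: at each break x_0, at least two indices attain the minimum of min_i(a_i + i · x_0).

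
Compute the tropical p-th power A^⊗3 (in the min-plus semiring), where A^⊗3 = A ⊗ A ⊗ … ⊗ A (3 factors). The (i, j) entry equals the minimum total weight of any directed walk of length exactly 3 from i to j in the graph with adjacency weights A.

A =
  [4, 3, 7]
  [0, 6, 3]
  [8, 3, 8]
A^⊗3 =
  [7, 6, 10]
  [3, 7, 6]
  [7, 6, 10]

Each entry (A^⊗3)_ij equals the minimum over all length-3 walks i = v_0 → v_1 → … → v_3 = j of Σ_t A[v_t][v_{t+1}]. For example, for (i, j) = (0, 2) we minimise over 9 possible intermediate vertex sequences; the minimum is 10, attained along the walk 0 → 0 → 1 → 2.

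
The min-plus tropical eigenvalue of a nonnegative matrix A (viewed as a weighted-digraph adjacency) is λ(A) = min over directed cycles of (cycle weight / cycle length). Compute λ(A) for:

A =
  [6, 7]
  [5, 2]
λ(A) = 2

Enumerate directed cycles and compute their means (weight / length). Sample:
  cycle 0 → 0: weight = 6, length = 1, mean = 6/1 ≈ 6.000
  cycle 1 → 1: weight = 2, length = 1, mean = 2/1 ≈ 2.000
  cycle 0 → 1 → 0: weight = 12, length = 2, mean = 12/2 ≈ 6.000
  cycle 1 → 0 → 1: weight = 12, length = 2, mean = 12/2 ≈ 6.000
Minimum mean = 2.000, attained e.g. along the cycle 1 → 1 with weight 2 and length 1. So λ(A) = 2/1 = 2.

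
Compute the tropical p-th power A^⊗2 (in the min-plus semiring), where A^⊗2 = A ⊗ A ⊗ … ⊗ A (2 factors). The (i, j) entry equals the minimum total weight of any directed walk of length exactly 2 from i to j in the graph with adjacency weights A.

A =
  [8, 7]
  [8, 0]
A^⊗2 =
  [15, 7]
  [8, 0]

Each entry (A^⊗2)_ij equals the minimum over all length-2 walks i = v_0 → v_1 → … → v_2 = j of Σ_t A[v_t][v_{t+1}]. For example, for (i, j) = (0, 1) we minimise over 2 possible intermediate vertex sequences; the minimum is 7, attained along the walk 0 → 1 → 1.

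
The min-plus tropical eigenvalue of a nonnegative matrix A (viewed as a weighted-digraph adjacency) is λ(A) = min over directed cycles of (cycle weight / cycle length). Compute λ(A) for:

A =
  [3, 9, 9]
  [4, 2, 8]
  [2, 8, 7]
λ(A) = 2

Enumerate directed cycles and compute their means (weight / length). Sample:
  cycle 0 → 0: weight = 3, length = 1, mean = 3/1 ≈ 3.000
  cycle 1 → 1: weight = 2, length = 1, mean = 2/1 ≈ 2.000
  cycle 2 → 2: weight = 7, length = 1, mean = 7/1 ≈ 7.000
  cycle 0 → 1 → 0: weight = 13, length = 2, mean = 13/2 ≈ 6.500
  cycle 0 → 2 → 0: weight = 11, length = 2, mean = 11/2 ≈ 5.500
  cycle 1 → 0 → 1: weight = 13, length = 2, mean = 13/2 ≈ 6.500
Minimum mean = 2.000, attained e.g. along the cycle 1 → 1 with weight 2 and length 1. So λ(A) = 2/1 = 2.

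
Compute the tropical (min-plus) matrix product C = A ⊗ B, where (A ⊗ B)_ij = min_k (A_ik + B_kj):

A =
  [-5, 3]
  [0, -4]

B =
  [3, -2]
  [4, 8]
A ⊗ B =
  [-2, -7]
  [0, -2]

Apply the min-plus product entry-by-entry:
  C[0][0] = min over k of (A[0][0] + B[0][0] = -5 + 3 = -2, A[0][1] + B[1][0] = 3 + 4 = 7) = -2 (attained at k = 0)
  C[0][1] = min over k of (A[0][0] + B[0][1] = -5 + -2 = -7, A[0][1] + B[1][1] = 3 + 8 = 11) = -7 (attained at k = 0)
  C[1][0] = min over k of (A[1][0] + B[0][0] = 0 + 3 = 3, A[1][1] + B[1][0] = -4 + 4 = 0) = 0 (attained at k = 1)
  C[1][1] = min over k of (A[1][0] + B[0][1] = 0 + -2 = -2, A[1][1] + B[1][1] = -4 + 8 = 4) = -2 (attained at k = 0)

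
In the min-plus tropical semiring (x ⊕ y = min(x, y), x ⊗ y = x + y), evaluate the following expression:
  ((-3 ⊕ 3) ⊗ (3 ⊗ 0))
((-3 ⊕ 3) ⊗ (3 ⊗ 0)) = 0

Expand innermost to outermost. Recall ⊕ takes the minimum of its arguments and ⊗ takes their sum. Working out the expression ((-3 ⊕ 3) ⊗ (3 ⊗ 0)) gives 0.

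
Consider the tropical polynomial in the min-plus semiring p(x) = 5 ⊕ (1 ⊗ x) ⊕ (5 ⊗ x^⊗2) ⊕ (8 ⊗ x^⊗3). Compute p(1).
p(1) = 2

A tropical monomial a ⊗ x^⊗i evaluates to a + i · x. Evaluating each term at x = 1:
  Term 0 contributes 5 + 0 · 1 = 5
  Term 1 contributes 1 + 1 · 1 = 2
  Term 2 contributes 5 + 2 · 1 = 7
  Term 3 contributes 8 + 3 · 1 = 11
p(1) = ⊕ of these = min[5, 2, 7, 11] = 2.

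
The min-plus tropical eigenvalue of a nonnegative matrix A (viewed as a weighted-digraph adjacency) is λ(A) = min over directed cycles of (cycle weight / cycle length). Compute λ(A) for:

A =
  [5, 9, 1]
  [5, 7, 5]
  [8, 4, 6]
λ(A) = 10/3

Enumerate directed cycles and compute their means (weight / length). Sample:
  cycle 0 → 0: weight = 5, length = 1, mean = 5/1 ≈ 5.000
  cycle 1 → 1: weight = 7, length = 1, mean = 7/1 ≈ 7.000
  cycle 2 → 2: weight = 6, length = 1, mean = 6/1 ≈ 6.000
  cycle 0 → 1 → 0: weight = 14, length = 2, mean = 14/2 ≈ 7.000
  cycle 0 → 2 → 0: weight = 9, length = 2, mean = 9/2 ≈ 4.500
  cycle 1 → 0 → 1: weight = 14, length = 2, mean = 14/2 ≈ 7.000
Minimum mean = 3.333, attained e.g. along the cycle 0 → 2 → 1 → 0 with weight 10 and length 3. So λ(A) = 10/3 = 10/3.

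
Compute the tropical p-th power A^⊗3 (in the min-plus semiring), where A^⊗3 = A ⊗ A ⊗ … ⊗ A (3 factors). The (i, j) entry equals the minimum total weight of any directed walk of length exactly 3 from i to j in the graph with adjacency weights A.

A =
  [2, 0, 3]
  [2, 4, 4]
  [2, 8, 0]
A^⊗3 =
  [4, 2, 3]
  [4, 4, 4]
  [2, 2, 0]

Each entry (A^⊗3)_ij equals the minimum over all length-3 walks i = v_0 → v_1 → … → v_3 = j of Σ_t A[v_t][v_{t+1}]. For example, for (i, j) = (0, 2) we minimise over 9 possible intermediate vertex sequences; the minimum is 3, attained along the walk 0 → 2 → 2 → 2.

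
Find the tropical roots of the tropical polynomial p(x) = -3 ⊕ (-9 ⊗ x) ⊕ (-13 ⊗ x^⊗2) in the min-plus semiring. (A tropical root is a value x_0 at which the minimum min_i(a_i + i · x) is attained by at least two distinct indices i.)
Roots: {4, 6}

Each tropical root is a break point of the lower envelope of the lines y = a_i + i · x (there are 3 lines, with slopes 0, 1, ..., 2). Only the lines that attain the minimum somewhere contribute to roots; other lines are dominated. Here the surviving (envelope) indices are i = 2, i = 1, i = 0.
Intersections between consecutive envelope lines give the roots: for adjacent envelope indices i < j the intersection is x = (a_i − a_j) / (j − i). Reading off the sorted break points: {4, 6}.
Verification: at each break x_0, at least two indices attain the minimum of min_i(a_i + i · x_0).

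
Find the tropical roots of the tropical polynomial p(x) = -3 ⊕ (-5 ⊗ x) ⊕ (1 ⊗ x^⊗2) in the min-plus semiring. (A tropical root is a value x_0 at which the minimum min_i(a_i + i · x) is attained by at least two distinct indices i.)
Roots: {-6, 2}

Each tropical root is a break point of the lower envelope of the lines y = a_i + i · x (there are 3 lines, with slopes 0, 1, ..., 2). Only the lines that attain the minimum somewhere contribute to roots; other lines are dominated. Here the surviving (envelope) indices are i = 2, i = 1, i = 0.
Intersections between consecutive envelope lines give the roots: for adjacent envelope indices i < j the intersection is x = (a_i − a_j) / (j − i). Reading off the sorted break points: {-6, 2}.
Verification: at each break x_0, at least two indices attain the minimum of min_i(a_i + i · x_0).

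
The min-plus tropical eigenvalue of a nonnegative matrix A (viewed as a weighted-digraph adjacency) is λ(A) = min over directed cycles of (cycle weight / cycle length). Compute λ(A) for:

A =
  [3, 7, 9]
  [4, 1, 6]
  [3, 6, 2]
λ(A) = 1

Enumerate directed cycles and compute their means (weight / length). Sample:
  cycle 0 → 0: weight = 3, length = 1, mean = 3/1 ≈ 3.000
  cycle 1 → 1: weight = 1, length = 1, mean = 1/1 ≈ 1.000
  cycle 2 → 2: weight = 2, length = 1, mean = 2/1 ≈ 2.000
  cycle 0 → 1 → 0: weight = 11, length = 2, mean = 11/2 ≈ 5.500
  cycle 0 → 2 → 0: weight = 12, length = 2, mean = 12/2 ≈ 6.000
  cycle 1 → 0 → 1: weight = 11, length = 2, mean = 11/2 ≈ 5.500
Minimum mean = 1.000, attained e.g. along the cycle 1 → 1 with weight 1 and length 1. So λ(A) = 1/1 = 1.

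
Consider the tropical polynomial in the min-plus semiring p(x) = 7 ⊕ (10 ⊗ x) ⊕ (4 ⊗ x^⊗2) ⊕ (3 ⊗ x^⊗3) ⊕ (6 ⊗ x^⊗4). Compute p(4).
p(4) = 7

A tropical monomial a ⊗ x^⊗i evaluates to a + i · x. Evaluating each term at x = 4:
  Term 0 contributes 7 + 0 · 4 = 7
  Term 1 contributes 10 + 1 · 4 = 14
  Term 2 contributes 4 + 2 · 4 = 12
  Term 3 contributes 3 + 3 · 4 = 15
  Term 4 contributes 6 + 4 · 4 = 22
p(4) = ⊕ of these = min[7, 14, 12, 15, 22] = 7.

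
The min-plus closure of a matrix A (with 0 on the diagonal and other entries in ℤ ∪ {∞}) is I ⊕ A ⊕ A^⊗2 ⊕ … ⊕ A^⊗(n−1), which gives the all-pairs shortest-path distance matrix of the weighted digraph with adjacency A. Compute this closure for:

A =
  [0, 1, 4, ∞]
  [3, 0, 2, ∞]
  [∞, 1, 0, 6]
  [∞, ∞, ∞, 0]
Closure =
  [0, 1, 3, 9]
  [3, 0, 2, 8]
  [4, 1, 0, 6]
  [∞, ∞, ∞, 0]

This is the Floyd-Warshall all-pairs shortest-path computation. For each intermediate vertex k = 0, 1, …, 3, update dist[i][j] ← min(dist[i][j], dist[i][k] + dist[k][j]). The final matrix gives, for each (i, j), the minimum total weight of any directed path from i to j (possibly empty when i = j).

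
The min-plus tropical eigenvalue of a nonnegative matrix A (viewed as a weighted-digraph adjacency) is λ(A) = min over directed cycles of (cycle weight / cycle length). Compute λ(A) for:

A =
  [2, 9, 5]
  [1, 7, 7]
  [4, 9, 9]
λ(A) = 2

Enumerate directed cycles and compute their means (weight / length). Sample:
  cycle 0 → 0: weight = 2, length = 1, mean = 2/1 ≈ 2.000
  cycle 1 → 1: weight = 7, length = 1, mean = 7/1 ≈ 7.000
  cycle 2 → 2: weight = 9, length = 1, mean = 9/1 ≈ 9.000
  cycle 0 → 1 → 0: weight = 10, length = 2, mean = 10/2 ≈ 5.000
  cycle 0 → 2 → 0: weight = 9, length = 2, mean = 9/2 ≈ 4.500
  cycle 1 → 0 → 1: weight = 10, length = 2, mean = 10/2 ≈ 5.000
Minimum mean = 2.000, attained e.g. along the cycle 0 → 0 with weight 2 and length 1. So λ(A) = 2/1 = 2.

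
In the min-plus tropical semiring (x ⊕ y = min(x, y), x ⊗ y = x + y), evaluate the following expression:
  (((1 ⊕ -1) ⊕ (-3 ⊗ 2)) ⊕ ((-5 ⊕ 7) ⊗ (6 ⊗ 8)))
(((1 ⊕ -1) ⊕ (-3 ⊗ 2)) ⊕ ((-5 ⊕ 7) ⊗ (6 ⊗ 8))) = -1

Expand innermost to outermost. Recall ⊕ takes the minimum of its arguments and ⊗ takes their sum. Working out the expression (((1 ⊕ -1) ⊕ (-3 ⊗ 2)) ⊕ ((-5 ⊕ 7) ⊗ (6 ⊗ 8))) gives -1.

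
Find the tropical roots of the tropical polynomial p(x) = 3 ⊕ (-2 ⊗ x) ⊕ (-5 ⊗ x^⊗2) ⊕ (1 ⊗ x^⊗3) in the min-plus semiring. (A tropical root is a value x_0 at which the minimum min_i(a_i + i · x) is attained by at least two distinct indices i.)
Roots: {-6, 3, 5}

Each tropical root is a break point of the lower envelope of the lines y = a_i + i · x (there are 4 lines, with slopes 0, 1, ..., 3). Only the lines that attain the minimum somewhere contribute to roots; other lines are dominated. Here the surviving (envelope) indices are i = 3, i = 2, i = 1, i = 0.
Intersections between consecutive envelope lines give the roots: for adjacent envelope indices i < j the intersection is x = (a_i − a_j) / (j − i). Reading off the sorted break points: {-6, 3, 5}.
Verification: at each break x_0, at least two indices attain the minimum of min_i(a_i + i · x_0).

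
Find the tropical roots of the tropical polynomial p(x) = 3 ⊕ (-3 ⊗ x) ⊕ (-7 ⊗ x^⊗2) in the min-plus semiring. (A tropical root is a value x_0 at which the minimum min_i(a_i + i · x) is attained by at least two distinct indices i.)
Roots: {4, 6}

Each tropical root is a break point of the lower envelope of the lines y = a_i + i · x (there are 3 lines, with slopes 0, 1, ..., 2). Only the lines that attain the minimum somewhere contribute to roots; other lines are dominated. Here the surviving (envelope) indices are i = 2, i = 1, i = 0.
Intersections between consecutive envelope lines give the roots: for adjacent envelope indices i < j the intersection is x = (a_i − a_j) / (j − i). Reading off the sorted break points: {4, 6}.
Verification: at each break x_0, at least two indices attain the minimum of min_i(a_i + i · x_0).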